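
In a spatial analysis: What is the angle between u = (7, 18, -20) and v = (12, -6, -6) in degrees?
u·v = 96, |u|² = 773, |v|² = 216
cos θ = 96/√166968 ≈ 0.2349
θ ≈ 76.41°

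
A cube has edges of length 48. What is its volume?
Volume = s³
Volume = 48³
Volume = 110592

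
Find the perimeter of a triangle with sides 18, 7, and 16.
Perimeter = sum of all sides
Perimeter = 18 + 7 + 16
Perimeter = 41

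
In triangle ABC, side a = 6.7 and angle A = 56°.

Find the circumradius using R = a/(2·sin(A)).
R = a/(2·sin(A)) = 6.7/(2·sin(56°))
R = 6.7/(2·0.829038) = 6.7/1.658075 = 4.041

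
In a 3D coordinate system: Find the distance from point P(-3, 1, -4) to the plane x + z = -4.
d = |1(-3) + 0(1) + 1(-4) - (-4)| / √(1² + 0² + 1²) = 3/√2 = 2.121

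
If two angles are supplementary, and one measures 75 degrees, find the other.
Supplementary angles sum to 180 degrees.
Other angle = 180 - 75
Other angle = 105 degrees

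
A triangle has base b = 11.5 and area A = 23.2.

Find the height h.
A = ½bh  →  h = 2A/b
h = 2·23.2/11.5 = 4.035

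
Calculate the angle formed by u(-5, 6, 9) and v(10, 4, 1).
u·v = -17, |u|² = 142, |v|² = 117
cos θ = -17/√16614 ≈ -0.1319
θ ≈ 97.58°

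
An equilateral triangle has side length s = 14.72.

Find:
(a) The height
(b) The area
(a) Height h = s·√3/2 = 14.72·√3/2 = 12.75
(b) Area = (√3/4)·s² = (√3/4)·14.72² = (√3/4)·216.678 = 93.82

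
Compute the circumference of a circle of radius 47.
Circumference = 2 * pi * r
Circumference = 2 * pi * 47
Circumference = 295.31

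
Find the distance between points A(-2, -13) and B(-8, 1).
Using the distance formula: d = sqrt((x₂-x₁)² + (y₂-y₁)²)
dx = (-8) - (-2) = -6
dy = 1 - (-13) = 14
d = sqrt((-6)² + 14²) = sqrt(36 + 196) = sqrt(232) = 15.23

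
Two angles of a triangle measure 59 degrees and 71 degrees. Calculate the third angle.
Sum of angles in a triangle = 180 degrees
Third angle = 180 - 59 - 71
Third angle = 50 degrees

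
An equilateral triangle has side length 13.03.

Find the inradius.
For an equilateral triangle, r = s/(2√3) where s is the side.
r = 13.03/(2√3) = 13.03/3.464102 = 3.761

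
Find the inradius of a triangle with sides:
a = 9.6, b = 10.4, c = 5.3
s = (a+b+c)/2 = (9.6+10.4+5.3)/2 = 12.65
Area = √(s(s-a)(s-b)(s-c)) = √(12.65·3.05·2.25·7.35) = 25.2598
r = Area/s = 25.2598/12.65 = 1.997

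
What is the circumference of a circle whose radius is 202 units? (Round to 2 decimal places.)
Circumference = 2 * pi * r
Circumference = 2 * pi * 202
Circumference = 1269.20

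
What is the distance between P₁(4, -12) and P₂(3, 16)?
Using the distance formula: d = sqrt((x₂-x₁)² + (y₂-y₁)²)
dx = 3 - 4 = -1
dy = 16 - (-12) = 28
d = sqrt((-1)² + 28²) = sqrt(1 + 784) = sqrt(785) = 28.02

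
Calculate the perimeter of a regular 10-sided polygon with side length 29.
Perimeter = number of sides * side length
Perimeter = 10 * 29
Perimeter = 290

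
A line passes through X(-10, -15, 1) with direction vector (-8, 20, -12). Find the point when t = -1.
P(-1) = (-10 + (-8)(-1), -15 + 20(-1), 1 + (-12)(-1)) = (-2, -35, 13)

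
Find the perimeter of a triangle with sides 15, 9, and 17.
Perimeter = sum of all sides
Perimeter = 15 + 9 + 17
Perimeter = 41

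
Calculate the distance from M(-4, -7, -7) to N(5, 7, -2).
d = √[(9)² + (14)² + (5)²] = √302 = 17.38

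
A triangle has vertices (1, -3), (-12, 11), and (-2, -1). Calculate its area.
Using the coordinate formula: Area = (1/2)|x₁(y₂-y₃) + x₂(y₃-y₁) + x₃(y₁-y₂)|
Area = (1/2)|1(11-(-1)) + (-12)((-1)-(-3)) + (-2)((-3)-11)|
Area = (1/2)|1*12 + (-12)*2 + (-2)*(-14)|
Area = (1/2)|12 + (-24) + 28|
Area = (1/2)*16 = 8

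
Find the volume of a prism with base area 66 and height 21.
Volume = base area * height
Volume = 66 * 21
Volume = 1386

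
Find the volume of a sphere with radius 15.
Volume = (4/3) * pi * r³
Volume = (4/3) * pi * 15³
Volume = (4/3) * pi * 3375
Volume = 14137.17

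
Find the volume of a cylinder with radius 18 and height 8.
Volume = pi * r² * h
Volume = pi * 18² * 8
Volume = pi * 324 * 8
Volume = pi * 2592
Volume = 8143.01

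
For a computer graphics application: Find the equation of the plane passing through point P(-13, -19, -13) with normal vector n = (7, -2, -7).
d = n·P = (7)(-13) + (-2)(-19) + (-7)(-13) = 38
Plane: 7x - 2y - 7z = 38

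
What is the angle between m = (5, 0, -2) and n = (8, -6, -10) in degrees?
m·n = 60, |m|² = 29, |n|² = 200
cos θ = 60/√5800 ≈ 0.7878
θ ≈ 38.02°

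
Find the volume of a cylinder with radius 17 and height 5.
Volume = pi * r² * h
Volume = pi * 17² * 5
Volume = pi * 289 * 5
Volume = pi * 1445
Volume = 4539.60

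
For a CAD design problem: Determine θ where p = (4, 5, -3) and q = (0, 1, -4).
p·q = 17, |p|² = 50, |q|² = 17
cos θ = 17/√850 ≈ 0.5831
θ ≈ 54.33°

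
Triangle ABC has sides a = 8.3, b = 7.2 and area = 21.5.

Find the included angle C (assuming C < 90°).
Area = ½ab·sin(C)  →  sin(C) = 2·Area/(ab)
sin(C) = 2·21.5/(8.3·7.2) = 0.719545
C = arcsin(0.719545) = 46.02°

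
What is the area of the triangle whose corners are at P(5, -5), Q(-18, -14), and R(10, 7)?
Using the coordinate formula: Area = (1/2)|x₁(y₂-y₃) + x₂(y₃-y₁) + x₃(y₁-y₂)|
Area = (1/2)|5((-14)-7) + (-18)(7-(-5)) + 10((-5)-(-14))|
Area = (1/2)|5*(-21) + (-18)*12 + 10*9|
Area = (1/2)|(-105) + (-216) + 90|
Area = (1/2)*231 = 115.50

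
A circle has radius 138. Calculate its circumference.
Circumference = 2 * pi * r
Circumference = 2 * pi * 138
Circumference = 867.08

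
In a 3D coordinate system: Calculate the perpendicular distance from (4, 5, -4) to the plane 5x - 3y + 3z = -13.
d = |5(4) + (-3)(5) + 3(-4) - (-13)| / √(5² + (-3)² + 3²) = 6/√43 = 0.915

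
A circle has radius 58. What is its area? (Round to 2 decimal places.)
Area = pi * r²
Area = pi * 58²
Area = pi * 3364
Area = 10568.32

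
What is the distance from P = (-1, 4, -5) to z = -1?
d = |0(-1) + 0(4) + 1(-5) - (-1)| / √(0² + 0² + 1²) = 4/√1 = 4.0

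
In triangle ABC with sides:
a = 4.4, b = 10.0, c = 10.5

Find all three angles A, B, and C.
By the law of cosines:
cos(A) = (b² + c² - a²)/(2bc) = 0.909000  →  A = 24.63°
cos(B) = (a² + c² - b²)/(2ac) = 0.320455  →  B = 71.31°
cos(C) = (a² + b² - c²)/(2ab) = 0.103523  →  C = 84.06°
Check: A + B + C = 180.0° ✓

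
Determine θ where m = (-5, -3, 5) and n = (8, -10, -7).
m·n = -45, |m|² = 59, |n|² = 213
cos θ = -45/√12567 ≈ -0.4014
θ ≈ 113.7°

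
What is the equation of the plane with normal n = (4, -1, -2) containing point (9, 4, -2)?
d = n·P = (4)(9) + (-1)(4) + (-2)(-2) = 36
Plane: 4x - y - 2z = 36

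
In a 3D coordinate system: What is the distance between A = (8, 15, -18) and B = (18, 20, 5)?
d = √[(10)² + (5)² + (23)²] = √654 = 25.57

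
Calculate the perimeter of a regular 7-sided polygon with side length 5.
Perimeter = number of sides * side length
Perimeter = 7 * 5
Perimeter = 35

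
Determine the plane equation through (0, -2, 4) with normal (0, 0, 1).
d = n·P = (0)(0) + (0)(-2) + (1)(4) = 4
Plane: z = 4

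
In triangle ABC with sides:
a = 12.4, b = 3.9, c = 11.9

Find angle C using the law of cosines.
cos(C) = (a² + b² - c²)/(2ab)
cos(C) = (12.4² + 3.9² - 11.9²)/(2·12.4·3.9) = 27.36/96.72 = 0.282878
C = arccos(0.282878) = 73.57°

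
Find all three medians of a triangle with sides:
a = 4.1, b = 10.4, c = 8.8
Using m_x = ½√(2y² + 2z² - x²):
m_a = ½√(2·10.4² + 2·8.8² - 4.1²) = ½√354.39 = 9.413
m_b = ½√(2·4.1² + 2·8.8² - 10.4²) = ½√80.34 = 4.482
m_c = ½√(2·4.1² + 2·10.4² - 8.8²) = ½√172.5 = 6.567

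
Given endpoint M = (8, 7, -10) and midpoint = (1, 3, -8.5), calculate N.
N = (2×1 - 8, 2×3 - 7, 2×(-8.5) - (-10)) = (-6, -1, -7)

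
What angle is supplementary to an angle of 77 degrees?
Supplementary angles sum to 180 degrees.
Other angle = 180 - 77
Other angle = 103 degrees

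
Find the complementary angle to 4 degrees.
Complementary angles sum to 90 degrees.
Other angle = 90 - 4
Other angle = 86 degrees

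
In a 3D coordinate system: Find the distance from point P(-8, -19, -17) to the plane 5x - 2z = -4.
d = |5(-8) + 0(-19) + (-2)(-17) - (-4)| / √(5² + 0² + (-2)²) = 2/√29 = 0.3714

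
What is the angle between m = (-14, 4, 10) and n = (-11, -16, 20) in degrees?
m·n = 290, |m|² = 312, |n|² = 777
cos θ = 290/√242424 ≈ 0.589
θ ≈ 53.91°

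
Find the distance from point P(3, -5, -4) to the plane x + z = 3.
d = |1(3) + 0(-5) + 1(-4) - (3)| / √(1² + 0² + 1²) = 4/√2 = 2.828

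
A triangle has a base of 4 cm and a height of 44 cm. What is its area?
Area = (1/2) * base * height
Area = (1/2) * 4 * 44
Area = 88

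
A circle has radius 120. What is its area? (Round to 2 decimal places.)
Area = pi * r²
Area = pi * 120²
Area = pi * 14400
Area = 45238.93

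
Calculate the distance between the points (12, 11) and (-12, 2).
Using the distance formula: d = sqrt((x₂-x₁)² + (y₂-y₁)²)
dx = (-12) - 12 = -24
dy = 2 - 11 = -9
d = sqrt((-24)² + (-9)²) = sqrt(576 + 81) = sqrt(657) = 25.63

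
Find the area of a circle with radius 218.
Area = pi * r²
Area = pi * 218²
Area = pi * 47524
Area = 149301.05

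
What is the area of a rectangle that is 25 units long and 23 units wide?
Area = length * width
Area = 25 * 23
Area = 575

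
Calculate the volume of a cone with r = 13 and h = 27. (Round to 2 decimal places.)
Volume = (1/3) * pi * r² * h
Volume = (1/3) * pi * 13² * 27
Volume = (1/3) * pi * 169 * 27
Volume = (1/3) * pi * 4563
Volume = 4778.36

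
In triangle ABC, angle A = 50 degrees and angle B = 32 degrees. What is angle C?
Sum of angles in a triangle = 180 degrees
Third angle = 180 - 50 - 32
Third angle = 98 degrees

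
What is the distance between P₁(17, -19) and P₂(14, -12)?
Using the distance formula: d = sqrt((x₂-x₁)² + (y₂-y₁)²)
dx = 14 - 17 = -3
dy = (-12) - (-19) = 7
d = sqrt((-3)² + 7²) = sqrt(9 + 49) = sqrt(58) = 7.62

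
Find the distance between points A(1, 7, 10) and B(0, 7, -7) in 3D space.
d = √[(-1)² + (0)² + (-17)²] = √290 = 17.03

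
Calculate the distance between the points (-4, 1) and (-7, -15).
Using the distance formula: d = sqrt((x₂-x₁)² + (y₂-y₁)²)
dx = (-7) - (-4) = -3
dy = (-15) - 1 = -16
d = sqrt((-3)² + (-16)²) = sqrt(9 + 256) = sqrt(265) = 16.28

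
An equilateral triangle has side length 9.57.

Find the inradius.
For an equilateral triangle, r = s/(2√3) where s is the side.
r = 9.57/(2√3) = 9.57/3.464102 = 2.763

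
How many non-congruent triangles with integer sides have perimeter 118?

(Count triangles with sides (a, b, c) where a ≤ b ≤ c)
With a ≤ b ≤ c and a + b + c = 118, the triangle inequality a + b > c gives c < 118/2, so c ≤ 58.
Iterate a from 1 to ⌊p/3⌋ = 39; for each a, b ranges from a to ⌊(p−a)/2⌋ with c = p − a − b, keeping only c ≥ b.
Triples: (2, 58, 58), (3, 57, 58), (4, 56, 58), …
Count = 290 triangles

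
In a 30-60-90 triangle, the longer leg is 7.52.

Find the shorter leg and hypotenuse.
In a 30-60-90 triangle, sides are in ratio 1 : √3 : 2.
Long leg = short leg·√3  →  short leg = 7.52/√3 = 4.342
Hypotenuse = 2·(short leg) = 2·7.52/√3 = 8.683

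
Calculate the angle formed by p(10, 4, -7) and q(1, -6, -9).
p·q = 49, |p|² = 165, |q|² = 118
cos θ = 49/√19470 ≈ 0.3512
θ ≈ 69.44°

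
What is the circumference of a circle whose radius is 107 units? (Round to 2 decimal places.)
Circumference = 2 * pi * r
Circumference = 2 * pi * 107
Circumference = 672.30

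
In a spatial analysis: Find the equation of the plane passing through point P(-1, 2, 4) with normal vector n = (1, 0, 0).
d = n·P = (1)(-1) + (0)(2) + (0)(4) = -1
Plane: x = -1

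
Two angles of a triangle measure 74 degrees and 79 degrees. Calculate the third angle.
Sum of angles in a triangle = 180 degrees
Third angle = 180 - 74 - 79
Third angle = 27 degrees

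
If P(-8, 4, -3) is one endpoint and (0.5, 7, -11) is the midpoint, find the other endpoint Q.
Q = (2×0.5 - (-8), 2×7 - 4, 2×(-11) - (-3)) = (9, 10, -19)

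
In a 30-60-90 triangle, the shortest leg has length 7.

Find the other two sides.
Long leg = 7√3 = 12.12, Hypotenuse = 14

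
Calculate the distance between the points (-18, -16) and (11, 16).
Using the distance formula: d = sqrt((x₂-x₁)² + (y₂-y₁)²)
dx = 11 - (-18) = 29
dy = 16 - (-16) = 32
d = sqrt(29² + 32²) = sqrt(841 + 1024) = sqrt(1865) = 43.19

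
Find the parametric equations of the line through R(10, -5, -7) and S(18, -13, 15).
Direction vector d = S - R = (8, -8, 22)
x = 10 + 8t, y = -5 - 8t, z = -7 + 22t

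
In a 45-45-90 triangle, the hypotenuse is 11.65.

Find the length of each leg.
In a 45-45-90 triangle, hypotenuse = leg·√2  →  leg = hypotenuse/√2
leg = 11.65/√2 = 8.238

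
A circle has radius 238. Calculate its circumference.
Circumference = 2 * pi * r
Circumference = 2 * pi * 238
Circumference = 1495.40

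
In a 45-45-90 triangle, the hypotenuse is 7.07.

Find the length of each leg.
In a 45-45-90 triangle, hypotenuse = leg·√2  →  leg = hypotenuse/√2
leg = 7.07/√2 = 4.999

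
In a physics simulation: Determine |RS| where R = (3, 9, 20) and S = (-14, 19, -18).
d = √[(-17)² + (10)² + (-38)²] = √1833 = 42.81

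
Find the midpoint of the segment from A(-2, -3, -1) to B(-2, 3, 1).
Midpoint = ((-2-2)/2, (-3+3)/2, (-1+1)/2) = (-2, 0, 0)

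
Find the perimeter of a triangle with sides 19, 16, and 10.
Perimeter = sum of all sides
Perimeter = 19 + 16 + 10
Perimeter = 45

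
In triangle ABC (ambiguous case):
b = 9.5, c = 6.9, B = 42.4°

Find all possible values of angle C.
sin(C)/c = sin(B)/b  →  sin(C) = c·sin(B)/b = 6.9·sin(42.4°)/9.5 = 0.489756
C₁ = arcsin(0.489756) = 29.32°,  C₂ = 180° - C₁ = 150.68°
Check C₂: A = 180° - 42.4° - 150.68° = -13.08° ≤ 0, rejected
C = 29.32° (one solution)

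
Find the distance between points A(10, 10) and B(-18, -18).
Using the distance formula: d = sqrt((x₂-x₁)² + (y₂-y₁)²)
dx = (-18) - 10 = -28
dy = (-18) - 10 = -28
d = sqrt((-28)² + (-28)²) = sqrt(784 + 784) = sqrt(1568) = 39.60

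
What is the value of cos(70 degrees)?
cos(70 degrees) = 0.342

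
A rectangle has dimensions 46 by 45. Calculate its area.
Area = length * width
Area = 46 * 45
Area = 2070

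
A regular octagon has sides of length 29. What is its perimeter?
Perimeter = number of sides * side length
Perimeter = 8 * 29
Perimeter = 232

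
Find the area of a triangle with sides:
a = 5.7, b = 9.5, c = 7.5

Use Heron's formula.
s = (a+b+c)/2 = (5.7+9.5+7.5)/2 = 11.35
A = √(s(s-a)(s-b)(s-c)) = √(11.35·5.65·1.85·3.85)
A = √456.748 = 21.37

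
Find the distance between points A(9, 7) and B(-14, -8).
Using the distance formula: d = sqrt((x₂-x₁)² + (y₂-y₁)²)
dx = (-14) - 9 = -23
dy = (-8) - 7 = -15
d = sqrt((-23)² + (-15)²) = sqrt(529 + 225) = sqrt(754) = 27.46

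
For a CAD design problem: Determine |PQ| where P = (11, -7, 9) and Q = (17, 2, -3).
d = √[(6)² + (9)² + (-12)²] = √261 = 16.16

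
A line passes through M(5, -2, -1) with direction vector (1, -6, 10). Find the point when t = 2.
P(2) = (5 + 1(2), -2 + (-6)(2), -1 + 10(2)) = (7, -14, 19)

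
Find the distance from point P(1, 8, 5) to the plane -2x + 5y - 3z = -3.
d = |(-2)(1) + 5(8) + (-3)(5) - (-3)| / √((-2)² + 5² + (-3)²) = 26/√38 = 4.218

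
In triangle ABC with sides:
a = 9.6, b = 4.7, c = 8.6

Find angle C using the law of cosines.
cos(C) = (a² + b² - c²)/(2ab)
cos(C) = (9.6² + 4.7² - 8.6²)/(2·9.6·4.7) = 40.29/90.24 = 0.446476
C = arccos(0.446476) = 63.48°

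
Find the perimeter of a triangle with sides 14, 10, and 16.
Perimeter = sum of all sides
Perimeter = 14 + 10 + 16
Perimeter = 40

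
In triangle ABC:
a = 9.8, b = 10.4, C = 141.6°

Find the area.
Using A = ½ab·sin(C):
A = ½·9.8·10.4·sin(141.6°) = ½·101.92·0.621148 = 31.65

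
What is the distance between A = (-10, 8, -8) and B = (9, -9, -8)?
d = √[(19)² + (-17)² + (0)²] = √650 = 25.5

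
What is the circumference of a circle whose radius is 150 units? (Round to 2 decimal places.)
Circumference = 2 * pi * r
Circumference = 2 * pi * 150
Circumference = 942.48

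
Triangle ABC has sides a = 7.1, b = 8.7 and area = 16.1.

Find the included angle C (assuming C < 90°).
Area = ½ab·sin(C)  →  sin(C) = 2·Area/(ab)
sin(C) = 2·16.1/(7.1·8.7) = 0.521289
C = arcsin(0.521289) = 31.42°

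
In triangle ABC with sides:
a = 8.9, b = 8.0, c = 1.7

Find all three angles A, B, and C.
By the law of cosines:
cos(A) = (b² + c² - a²)/(2bc) = -0.452941  →  A = 116.9°
cos(B) = (a² + c² - b²)/(2ac) = 0.598149  →  B = 53.26°
cos(C) = (a² + b² - c²)/(2ab) = 0.985393  →  C = 9.805°
Check: A + B + C = 180.0° ✓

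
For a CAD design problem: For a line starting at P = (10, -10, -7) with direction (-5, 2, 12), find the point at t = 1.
P(1) = (10 + (-5)(1), -10 + 2(1), -7 + 12(1)) = (5, -8, 5)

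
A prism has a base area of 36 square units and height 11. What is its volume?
Volume = base area * height
Volume = 36 * 11
Volume = 396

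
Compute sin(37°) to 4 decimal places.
sin(37 degrees) = 0.6018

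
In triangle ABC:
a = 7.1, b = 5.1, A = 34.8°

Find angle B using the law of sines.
sin(B)/b = sin(A)/a
sin(B) = b·sin(A)/a = 5.1·sin(34.8°)/7.1 = 0.409949
B = arcsin(0.409949) = 24.2°  (b ≤ a, so B ≤ A and the acute solution is unique)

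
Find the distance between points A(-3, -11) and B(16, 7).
Using the distance formula: d = sqrt((x₂-x₁)² + (y₂-y₁)²)
dx = 16 - (-3) = 19
dy = 7 - (-11) = 18
d = sqrt(19² + 18²) = sqrt(361 + 324) = sqrt(685) = 26.17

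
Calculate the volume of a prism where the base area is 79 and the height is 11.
Volume = base area * height
Volume = 79 * 11
Volume = 869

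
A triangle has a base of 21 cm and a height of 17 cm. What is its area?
Area = (1/2) * base * height
Area = (1/2) * 21 * 17
Area = 178.50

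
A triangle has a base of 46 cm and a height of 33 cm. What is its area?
Area = (1/2) * base * height
Area = (1/2) * 46 * 33
Area = 759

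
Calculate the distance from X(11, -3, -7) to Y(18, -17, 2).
d = √[(7)² + (-14)² + (9)²] = √326 = 18.06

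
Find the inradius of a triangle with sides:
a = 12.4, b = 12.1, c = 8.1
s = (a+b+c)/2 = (12.4+12.1+8.1)/2 = 16.3
Area = √(s(s-a)(s-b)(s-c)) = √(16.3·3.9·4.2·8.2) = 46.7905
r = Area/s = 46.7905/16.3 = 2.871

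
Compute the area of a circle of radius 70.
Area = pi * r²
Area = pi * 70²
Area = pi * 4900
Area = 15393.80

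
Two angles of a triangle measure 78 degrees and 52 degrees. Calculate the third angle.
Sum of angles in a triangle = 180 degrees
Third angle = 180 - 78 - 52
Third angle = 50 degrees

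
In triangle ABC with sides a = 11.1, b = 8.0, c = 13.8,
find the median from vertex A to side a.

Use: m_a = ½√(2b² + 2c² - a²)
m_a = ½√(2·8.0² + 2·13.8² - 11.1²)
m_a = ½√(128 + 380.88 - 123.21) = ½√385.67 = 9.819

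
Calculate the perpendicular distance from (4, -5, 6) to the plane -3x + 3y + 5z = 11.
d = |(-3)(4) + 3(-5) + 5(6) - (11)| / √((-3)² + 3² + 5²) = 8/√43 = 1.22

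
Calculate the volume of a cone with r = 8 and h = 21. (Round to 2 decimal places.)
Volume = (1/3) * pi * r² * h
Volume = (1/3) * pi * 8² * 21
Volume = (1/3) * pi * 64 * 21
Volume = (1/3) * pi * 1344
Volume = 1407.43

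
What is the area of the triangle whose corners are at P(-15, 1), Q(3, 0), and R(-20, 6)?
Using the coordinate formula: Area = (1/2)|x₁(y₂-y₃) + x₂(y₃-y₁) + x₃(y₁-y₂)|
Area = (1/2)|(-15)(0-6) + 3(6-1) + (-20)(1-0)|
Area = (1/2)|(-15)*(-6) + 3*5 + (-20)*1|
Area = (1/2)|90 + 15 + (-20)|
Area = (1/2)*85 = 42.50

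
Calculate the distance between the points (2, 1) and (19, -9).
Using the distance formula: d = sqrt((x₂-x₁)² + (y₂-y₁)²)
dx = 19 - 2 = 17
dy = (-9) - 1 = -10
d = sqrt(17² + (-10)²) = sqrt(289 + 100) = sqrt(389) = 19.72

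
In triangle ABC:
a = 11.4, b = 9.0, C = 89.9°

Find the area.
Using A = ½ab·sin(C):
A = ½·11.4·9.0·sin(89.9°) = ½·102.6·0.999998 = 51.3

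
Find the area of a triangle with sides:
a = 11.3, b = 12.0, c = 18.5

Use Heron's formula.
s = (a+b+c)/2 = (11.3+12.0+18.5)/2 = 20.9
A = √(s(s-a)(s-b)(s-c)) = √(20.9·9.6·8.9·2.4)
A = √4285.67 = 65.47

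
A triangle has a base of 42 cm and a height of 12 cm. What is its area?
Area = (1/2) * base * height
Area = (1/2) * 42 * 12
Area = 252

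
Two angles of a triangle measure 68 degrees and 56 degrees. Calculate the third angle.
Sum of angles in a triangle = 180 degrees
Third angle = 180 - 68 - 56
Third angle = 56 degrees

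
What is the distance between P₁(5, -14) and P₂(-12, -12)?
Using the distance formula: d = sqrt((x₂-x₁)² + (y₂-y₁)²)
dx = (-12) - 5 = -17
dy = (-12) - (-14) = 2
d = sqrt((-17)² + 2²) = sqrt(289 + 4) = sqrt(293) = 17.12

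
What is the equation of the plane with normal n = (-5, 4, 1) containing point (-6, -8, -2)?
d = n·P = (-5)(-6) + (4)(-8) + (1)(-2) = -4
Plane: -5x + 4y + z = -4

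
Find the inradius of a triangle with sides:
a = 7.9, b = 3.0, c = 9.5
s = (a+b+c)/2 = (7.9+3.0+9.5)/2 = 10.2
Area = √(s(s-a)(s-b)(s-c)) = √(10.2·2.3·7.2·0.7) = 10.8737
r = Area/s = 10.8737/10.2 = 1.066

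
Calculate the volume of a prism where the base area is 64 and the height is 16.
Volume = base area * height
Volume = 64 * 16
Volume = 1024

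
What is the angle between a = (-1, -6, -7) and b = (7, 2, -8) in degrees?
a·b = 37, |a|² = 86, |b|² = 117
cos θ = 37/√10062 ≈ 0.3689
θ ≈ 68.35°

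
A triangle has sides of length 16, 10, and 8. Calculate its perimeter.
Perimeter = sum of all sides
Perimeter = 16 + 10 + 8
Perimeter = 34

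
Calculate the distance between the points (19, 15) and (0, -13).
Using the distance formula: d = sqrt((x₂-x₁)² + (y₂-y₁)²)
dx = 0 - 19 = -19
dy = (-13) - 15 = -28
d = sqrt((-19)² + (-28)²) = sqrt(361 + 784) = sqrt(1145) = 33.84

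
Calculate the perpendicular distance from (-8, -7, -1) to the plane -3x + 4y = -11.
d = |(-3)(-8) + 4(-7) + 0(-1) - (-11)| / √((-3)² + 4² + 0²) = 7/√25 = 1.4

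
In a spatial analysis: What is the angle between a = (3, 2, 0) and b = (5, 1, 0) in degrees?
a·b = 17, |a|² = 13, |b|² = 26
cos θ = 17/√338 ≈ 0.9247
θ ≈ 22.38°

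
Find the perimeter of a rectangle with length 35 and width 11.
Perimeter = 2 * (length + width)
Perimeter = 2 * (35 + 11)
Perimeter = 2 * 46
Perimeter = 92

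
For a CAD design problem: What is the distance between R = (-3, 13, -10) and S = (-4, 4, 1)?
d = √[(-1)² + (-9)² + (11)²] = √203 = 14.25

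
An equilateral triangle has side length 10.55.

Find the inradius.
For an equilateral triangle, r = s/(2√3) where s is the side.
r = 10.55/(2√3) = 10.55/3.464102 = 3.046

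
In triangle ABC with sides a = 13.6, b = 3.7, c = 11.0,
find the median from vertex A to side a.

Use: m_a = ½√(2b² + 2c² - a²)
m_a = ½√(2·3.7² + 2·11.0² - 13.6²)
m_a = ½√(27.38 + 242 - 184.96) = ½√84.42 = 4.594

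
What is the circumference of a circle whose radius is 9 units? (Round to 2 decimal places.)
Circumference = 2 * pi * r
Circumference = 2 * pi * 9
Circumference = 56.55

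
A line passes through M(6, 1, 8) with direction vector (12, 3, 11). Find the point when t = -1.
P(-1) = (6 + 12(-1), 1 + 3(-1), 8 + 11(-1)) = (-6, -2, -3)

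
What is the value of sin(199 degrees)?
sin(199 degrees) = -0.3256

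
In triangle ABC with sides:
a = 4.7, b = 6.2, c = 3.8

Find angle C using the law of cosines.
cos(C) = (a² + b² - c²)/(2ab)
cos(C) = (4.7² + 6.2² - 3.8²)/(2·4.7·6.2) = 46.09/58.28 = 0.790837
C = arccos(0.790837) = 37.74°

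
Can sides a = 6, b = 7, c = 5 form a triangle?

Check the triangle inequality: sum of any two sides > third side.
Yes, triangle inequality satisfied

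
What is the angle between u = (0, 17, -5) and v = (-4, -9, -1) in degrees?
u·v = -148, |u|² = 314, |v|² = 98
cos θ = -148/√30772 ≈ -0.8437
θ ≈ 147.5°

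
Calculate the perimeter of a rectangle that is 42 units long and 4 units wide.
Perimeter = 2 * (length + width)
Perimeter = 2 * (42 + 4)
Perimeter = 2 * 46
Perimeter = 92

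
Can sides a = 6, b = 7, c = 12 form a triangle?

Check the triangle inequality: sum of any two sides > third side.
Yes, triangle inequality satisfied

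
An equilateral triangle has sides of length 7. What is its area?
Area = (sqrt(3)/4) * s²
Area = (sqrt(3)/4) * 7²
Area = (sqrt(3)/4) * 49
Area = 21.22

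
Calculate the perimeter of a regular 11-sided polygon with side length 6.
Perimeter = number of sides * side length
Perimeter = 11 * 6
Perimeter = 66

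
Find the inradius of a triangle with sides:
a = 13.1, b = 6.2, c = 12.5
s = (a+b+c)/2 = (13.1+6.2+12.5)/2 = 15.9
Area = √(s(s-a)(s-b)(s-c)) = √(15.9·2.8·9.7·3.4) = 38.318
r = Area/s = 38.318/15.9 = 2.41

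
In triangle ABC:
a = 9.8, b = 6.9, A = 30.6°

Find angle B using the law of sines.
sin(B)/b = sin(A)/a
sin(B) = b·sin(A)/a = 6.9·sin(30.6°)/9.8 = 0.358407
B = arcsin(0.358407) = 21°  (b ≤ a, so B ≤ A and the acute solution is unique)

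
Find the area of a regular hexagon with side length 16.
For a regular 6-gon with side length s = 16:
Apothem a = s / (2*tan(pi/6)) = 16 / (2*tan(pi/6)) ≈ 13.8564
Perimeter P = 6 * 16 = 96
Area = (1/2) * P * a = (1/2) * 96 * 13.8564 = 665.11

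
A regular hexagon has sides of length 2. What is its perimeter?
Perimeter = number of sides * side length
Perimeter = 6 * 2
Perimeter = 12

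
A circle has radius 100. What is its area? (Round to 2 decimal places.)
Area = pi * r²
Area = pi * 100²
Area = pi * 10000
Area = 31415.93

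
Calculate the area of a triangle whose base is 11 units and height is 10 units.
Area = (1/2) * base * height
Area = (1/2) * 11 * 10
Area = 55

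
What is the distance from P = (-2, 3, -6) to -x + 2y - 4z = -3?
d = |(-1)(-2) + 2(3) + (-4)(-6) - (-3)| / √((-1)² + 2² + (-4)²) = 35/√21 = 7.638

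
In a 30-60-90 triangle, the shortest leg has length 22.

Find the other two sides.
Long leg = 22√3 = 38.11, Hypotenuse = 44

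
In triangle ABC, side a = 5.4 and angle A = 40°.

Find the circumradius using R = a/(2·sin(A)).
R = a/(2·sin(A)) = 5.4/(2·sin(40°))
R = 5.4/(2·0.642788) = 5.4/1.285575 = 4.2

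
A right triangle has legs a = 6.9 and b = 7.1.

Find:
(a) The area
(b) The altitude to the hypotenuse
(a) Area = ½ab = ½·6.9·7.1 = 24.495
(b) Hypotenuse c = √(6.9² + 7.1²) = √98.02 = 9.90051
    Area = ½·c·h_c  →  h_c = 2·Area/c = 2·24.495/9.90051 = 4.948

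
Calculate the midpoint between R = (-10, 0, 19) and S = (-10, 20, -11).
Midpoint = ((-10-10)/2, (0+20)/2, (19-11)/2) = (-10, 10, 4)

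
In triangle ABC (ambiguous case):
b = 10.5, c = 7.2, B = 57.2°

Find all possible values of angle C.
sin(C)/c = sin(B)/b  →  sin(C) = c·sin(B)/b = 7.2·sin(57.2°)/10.5 = 0.576389
C₁ = arcsin(0.576389) = 35.2°,  C₂ = 180° - C₁ = 144.8°
Check C₂: A = 180° - 57.2° - 144.8° = -22° ≤ 0, rejected
C = 35.2° (one solution)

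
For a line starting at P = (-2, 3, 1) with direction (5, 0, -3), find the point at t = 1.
P(1) = (-2 + 5(1), 3 + 0(1), 1 + (-3)(1)) = (3, 3, -2)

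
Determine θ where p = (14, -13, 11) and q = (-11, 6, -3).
p·q = -265, |p|² = 486, |q|² = 166
cos θ = -265/√80676 ≈ -0.933
θ ≈ 158.9°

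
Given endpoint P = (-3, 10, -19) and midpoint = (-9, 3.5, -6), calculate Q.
Q = (2×(-9) - (-3), 2×3.5 - 10, 2×(-6) - (-19)) = (-15, -3, 7)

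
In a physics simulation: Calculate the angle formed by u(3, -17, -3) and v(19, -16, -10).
u·v = 359, |u|² = 307, |v|² = 717
cos θ = 359/√220119 ≈ 0.7652
θ ≈ 40.08°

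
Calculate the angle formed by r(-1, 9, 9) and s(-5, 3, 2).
r·s = 50, |r|² = 163, |s|² = 38
cos θ = 50/√6194 ≈ 0.6353
θ ≈ 50.56°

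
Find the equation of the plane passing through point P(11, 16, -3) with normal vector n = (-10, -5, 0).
d = n·P = (-10)(11) + (-5)(16) + (0)(-3) = -190
Plane: -10x - 5y = -190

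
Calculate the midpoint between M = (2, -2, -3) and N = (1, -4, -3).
Midpoint = ((2+1)/2, (-2-4)/2, (-3-3)/2) = (1.5, -3, -3)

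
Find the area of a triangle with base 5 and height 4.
Area = (1/2) * base * height
Area = (1/2) * 5 * 4
Area = 10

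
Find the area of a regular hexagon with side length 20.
For a regular 6-gon with side length s = 20:
Apothem a = s / (2*tan(pi/6)) = 20 / (2*tan(pi/6)) ≈ 17.3205
Perimeter P = 6 * 20 = 120
Area = (1/2) * P * a = (1/2) * 120 * 17.3205 = 1039.23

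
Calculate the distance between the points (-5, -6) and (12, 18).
Using the distance formula: d = sqrt((x₂-x₁)² + (y₂-y₁)²)
dx = 12 - (-5) = 17
dy = 18 - (-6) = 24
d = sqrt(17² + 24²) = sqrt(289 + 576) = sqrt(865) = 29.41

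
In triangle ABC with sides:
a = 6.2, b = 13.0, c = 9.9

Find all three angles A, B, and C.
By the law of cosines:
cos(A) = (b² + c² - a²)/(2bc) = 0.887995  →  A = 27.38°
cos(B) = (a² + c² - b²)/(2ac) = -0.265152  →  B = 105.4°
cos(C) = (a² + b² - c²)/(2ab) = 0.678846  →  C = 47.25°
Check: A + B + C = 180.0° ✓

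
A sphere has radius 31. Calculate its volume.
Volume = (4/3) * pi * r³
Volume = (4/3) * pi * 31³
Volume = (4/3) * pi * 29791
Volume = 124788.25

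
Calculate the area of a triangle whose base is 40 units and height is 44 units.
Area = (1/2) * base * height
Area = (1/2) * 40 * 44
Area = 880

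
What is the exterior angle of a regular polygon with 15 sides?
Exterior angle of a regular n-gon = 360/n
Exterior angle = 360/15
Exterior angle = 24 degrees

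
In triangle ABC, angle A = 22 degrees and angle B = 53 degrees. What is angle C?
Sum of angles in a triangle = 180 degrees
Third angle = 180 - 22 - 53
Third angle = 105 degrees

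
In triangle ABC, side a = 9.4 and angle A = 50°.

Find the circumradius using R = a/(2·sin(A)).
R = a/(2·sin(A)) = 9.4/(2·sin(50°))
R = 9.4/(2·0.766044) = 9.4/1.532089 = 6.135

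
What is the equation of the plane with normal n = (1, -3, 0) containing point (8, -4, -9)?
d = n·P = (1)(8) + (-3)(-4) + (0)(-9) = 20
Plane: x - 3y = 20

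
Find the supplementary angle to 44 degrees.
Supplementary angles sum to 180 degrees.
Other angle = 180 - 44
Other angle = 136 degrees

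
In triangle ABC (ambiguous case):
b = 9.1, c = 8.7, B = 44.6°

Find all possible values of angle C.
sin(C)/c = sin(B)/b  →  sin(C) = c·sin(B)/b = 8.7·sin(44.6°)/9.1 = 0.671289
C₁ = arcsin(0.671289) = 42.17°,  C₂ = 180° - C₁ = 137.83°
Check C₂: A = 180° - 44.6° - 137.83° = -2.43° ≤ 0, rejected
C = 42.17° (one solution)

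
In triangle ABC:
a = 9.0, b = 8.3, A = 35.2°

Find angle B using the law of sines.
sin(B)/b = sin(A)/a
sin(B) = b·sin(A)/a = 8.3·sin(35.2°)/9.0 = 0.531599
B = arcsin(0.531599) = 32.11°  (b ≤ a, so B ≤ A and the acute solution is unique)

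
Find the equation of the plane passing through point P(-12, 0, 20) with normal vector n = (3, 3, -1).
d = n·P = (3)(-12) + (3)(0) + (-1)(20) = -56
Plane: 3x + 3y - z = -56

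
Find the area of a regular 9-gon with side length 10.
For a regular 9-gon with side length s = 10:
Apothem a = s / (2*tan(pi/9)) = 10 / (2*tan(pi/9)) ≈ 13.7374
Perimeter P = 9 * 10 = 90
Area = (1/2) * P * a = (1/2) * 90 * 13.7374 = 618.18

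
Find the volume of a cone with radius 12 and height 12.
Volume = (1/3) * pi * r² * h
Volume = (1/3) * pi * 12² * 12
Volume = (1/3) * pi * 144 * 12
Volume = (1/3) * pi * 1728
Volume = 1809.56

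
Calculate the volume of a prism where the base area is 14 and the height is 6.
Volume = base area * height
Volume = 14 * 6
Volume = 84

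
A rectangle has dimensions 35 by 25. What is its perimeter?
Perimeter = 2 * (length + width)
Perimeter = 2 * (35 + 25)
Perimeter = 2 * 60
Perimeter = 120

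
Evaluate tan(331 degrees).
tan(331 degrees) = -0.5543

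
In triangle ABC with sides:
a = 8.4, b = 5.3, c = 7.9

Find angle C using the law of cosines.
cos(C) = (a² + b² - c²)/(2ab)
cos(C) = (8.4² + 5.3² - 7.9²)/(2·8.4·5.3) = 36.24/89.04 = 0.407008
C = arccos(0.407008) = 65.98°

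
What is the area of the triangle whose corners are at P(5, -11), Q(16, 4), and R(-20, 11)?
Using the coordinate formula: Area = (1/2)|x₁(y₂-y₃) + x₂(y₃-y₁) + x₃(y₁-y₂)|
Area = (1/2)|5(4-11) + 16(11-(-11)) + (-20)((-11)-4)|
Area = (1/2)|5*(-7) + 16*22 + (-20)*(-15)|
Area = (1/2)|(-35) + 352 + 300|
Area = (1/2)*617 = 308.50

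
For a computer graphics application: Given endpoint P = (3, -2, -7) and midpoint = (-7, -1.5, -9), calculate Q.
Q = (2×(-7) - 3, 2×(-1.5) - (-2), 2×(-9) - (-7)) = (-17, -1, -11)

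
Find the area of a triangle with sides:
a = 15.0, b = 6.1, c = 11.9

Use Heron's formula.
s = (a+b+c)/2 = (15.0+6.1+11.9)/2 = 16.5
A = √(s(s-a)(s-b)(s-c)) = √(16.5·1.5·10.4·4.6)
A = √1184.04 = 34.41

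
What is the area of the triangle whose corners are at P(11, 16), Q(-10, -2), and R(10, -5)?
Using the coordinate formula: Area = (1/2)|x₁(y₂-y₃) + x₂(y₃-y₁) + x₃(y₁-y₂)|
Area = (1/2)|11((-2)-(-5)) + (-10)((-5)-16) + 10(16-(-2))|
Area = (1/2)|11*3 + (-10)*(-21) + 10*18|
Area = (1/2)|33 + 210 + 180|
Area = (1/2)*423 = 211.50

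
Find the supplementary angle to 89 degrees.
Supplementary angles sum to 180 degrees.
Other angle = 180 - 89
Other angle = 91 degrees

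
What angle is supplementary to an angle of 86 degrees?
Supplementary angles sum to 180 degrees.
Other angle = 180 - 86
Other angle = 94 degrees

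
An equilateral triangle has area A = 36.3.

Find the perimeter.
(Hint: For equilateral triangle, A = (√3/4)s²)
A = (√3/4)s²  →  s² = 4A/√3 = 4·36.3/√3 = 83.8313
s = 9.15594
Perimeter = 3s = 27.47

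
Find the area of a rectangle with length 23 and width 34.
Area = length * width
Area = 23 * 34
Area = 782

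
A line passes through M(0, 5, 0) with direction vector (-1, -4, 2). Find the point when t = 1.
P(1) = (0 + (-1)(1), 5 + (-4)(1), 0 + 2(1)) = (-1, 1, 2)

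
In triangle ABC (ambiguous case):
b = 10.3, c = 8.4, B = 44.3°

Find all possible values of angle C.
sin(C)/c = sin(B)/b  →  sin(C) = c·sin(B)/b = 8.4·sin(44.3°)/10.3 = 0.569581
C₁ = arcsin(0.569581) = 34.72°,  C₂ = 180° - C₁ = 145.28°
Check C₂: A = 180° - 44.3° - 145.28° = -9.58° ≤ 0, rejected
C = 34.72° (one solution)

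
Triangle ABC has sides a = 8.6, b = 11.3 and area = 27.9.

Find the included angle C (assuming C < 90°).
Area = ½ab·sin(C)  →  sin(C) = 2·Area/(ab)
sin(C) = 2·27.9/(8.6·11.3) = 0.574192
C = arcsin(0.574192) = 35.04°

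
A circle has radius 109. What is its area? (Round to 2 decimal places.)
Area = pi * r²
Area = pi * 109²
Area = pi * 11881
Area = 37325.26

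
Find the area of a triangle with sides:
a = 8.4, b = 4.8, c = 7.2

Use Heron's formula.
s = (a+b+c)/2 = (8.4+4.8+7.2)/2 = 10.2
A = √(s(s-a)(s-b)(s-c)) = √(10.2·1.8·5.4·3)
A = √297.432 = 17.25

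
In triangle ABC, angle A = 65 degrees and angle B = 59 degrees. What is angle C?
Sum of angles in a triangle = 180 degrees
Third angle = 180 - 65 - 59
Third angle = 56 degrees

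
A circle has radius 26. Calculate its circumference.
Circumference = 2 * pi * r
Circumference = 2 * pi * 26
Circumference = 163.36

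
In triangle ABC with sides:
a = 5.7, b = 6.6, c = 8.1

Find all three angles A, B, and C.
By the law of cosines:
cos(A) = (b² + c² - a²)/(2bc) = 0.717172  →  A = 44.18°
cos(B) = (a² + c² - b²)/(2ac) = 0.590643  →  B = 53.8°
cos(C) = (a² + b² - c²)/(2ab) = 0.138756  →  C = 82.02°
Check: A + B + C = 180.0° ✓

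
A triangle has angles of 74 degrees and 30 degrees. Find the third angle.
Sum of angles in a triangle = 180 degrees
Third angle = 180 - 74 - 30
Third angle = 76 degrees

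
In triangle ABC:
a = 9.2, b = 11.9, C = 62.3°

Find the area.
Using A = ½ab·sin(C):
A = ½·9.2·11.9·sin(62.3°) = ½·109.48·0.885394 = 48.47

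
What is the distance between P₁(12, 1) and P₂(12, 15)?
Using the distance formula: d = sqrt((x₂-x₁)² + (y₂-y₁)²)
dx = 12 - 12 = 0
dy = 15 - 1 = 14
d = sqrt(0² + 14²) = sqrt(0 + 196) = sqrt(196) = 14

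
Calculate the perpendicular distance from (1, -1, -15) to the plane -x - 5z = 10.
d = |(-1)(1) + 0(-1) + (-5)(-15) - (10)| / √((-1)² + 0² + (-5)²) = 64/√26 = 12.55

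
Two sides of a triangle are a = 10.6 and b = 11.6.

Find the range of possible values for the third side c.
By the triangle inequality: |a - b| < c < a + b
|10.6 - 11.6| < c < 10.6 + 11.6
1 < c < 22.2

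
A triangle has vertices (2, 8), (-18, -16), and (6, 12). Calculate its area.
Using the coordinate formula: Area = (1/2)|x₁(y₂-y₃) + x₂(y₃-y₁) + x₃(y₁-y₂)|
Area = (1/2)|2((-16)-12) + (-18)(12-8) + 6(8-(-16))|
Area = (1/2)|2*(-28) + (-18)*4 + 6*24|
Area = (1/2)|(-56) + (-72) + 144|
Area = (1/2)*16 = 8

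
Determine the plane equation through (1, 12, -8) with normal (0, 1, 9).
d = n·P = (0)(1) + (1)(12) + (9)(-8) = -60
Plane: y + 9z = -60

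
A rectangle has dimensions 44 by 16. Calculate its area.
Area = length * width
Area = 44 * 16
Area = 704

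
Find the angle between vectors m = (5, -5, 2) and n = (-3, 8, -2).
m·n = -59, |m|² = 54, |n|² = 77
cos θ = -59/√4158 ≈ -0.915
θ ≈ 156.2°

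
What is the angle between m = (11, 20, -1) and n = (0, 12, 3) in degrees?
m·n = 237, |m|² = 522, |n|² = 153
cos θ = 237/√79866 ≈ 0.8386
θ ≈ 33.0°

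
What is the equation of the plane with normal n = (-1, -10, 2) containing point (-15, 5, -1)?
d = n·P = (-1)(-15) + (-10)(5) + (2)(-1) = -37
Plane: -x - 10y + 2z = -37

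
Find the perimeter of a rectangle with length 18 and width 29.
Perimeter = 2 * (length + width)
Perimeter = 2 * (18 + 29)
Perimeter = 2 * 47
Perimeter = 94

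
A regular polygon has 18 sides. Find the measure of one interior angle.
Interior angle of a regular n-gon = (n-2)*180/n
Interior angle = (18-2)*180/18
Interior angle = 16*180/18
Interior angle = 2880/18
Interior angle = 160 degrees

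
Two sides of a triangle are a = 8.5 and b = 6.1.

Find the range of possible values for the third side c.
By the triangle inequality: |a - b| < c < a + b
|8.5 - 6.1| < c < 8.5 + 6.1
2.4 < c < 14.6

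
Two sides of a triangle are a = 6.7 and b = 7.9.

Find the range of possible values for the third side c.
By the triangle inequality: |a - b| < c < a + b
|6.7 - 7.9| < c < 6.7 + 7.9
1.2 < c < 14.6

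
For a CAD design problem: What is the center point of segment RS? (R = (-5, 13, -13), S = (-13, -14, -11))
Midpoint = ((-5-13)/2, (13-14)/2, (-13-11)/2) = (-9, -0.5, -12)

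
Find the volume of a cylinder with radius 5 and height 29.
Volume = pi * r² * h
Volume = pi * 5² * 29
Volume = pi * 25 * 29
Volume = pi * 725
Volume = 2277.65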